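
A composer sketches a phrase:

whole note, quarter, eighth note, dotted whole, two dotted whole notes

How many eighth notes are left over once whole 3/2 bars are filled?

One bar of 3/2 = 12 eighth notes.
Each duration in eighth notes: whole note = 8; quarter = 2; eighth note = 1; dotted whole = 12; dotted whole note = 12; dotted whole note = 12.
Adding: 8 + 2 + 1 + 12 + 12 + 12 = 47.
47 ÷ 12 = 3 complete bars with 11 eighth notes remaining.

11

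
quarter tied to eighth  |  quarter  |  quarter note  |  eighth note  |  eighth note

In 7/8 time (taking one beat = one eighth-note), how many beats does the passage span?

9

One eighth-note beat = 2 sixteenth notes.
Convert each value to sixteenth notes: quarter tied to eighth (quarter + eighth) = 6; quarter = 4; quarter note = 4; eighth note = 2; eighth note = 2.
Total: 6 + 4 + 4 + 2 + 2 = 18.
18 ÷ 2 = 9 beats.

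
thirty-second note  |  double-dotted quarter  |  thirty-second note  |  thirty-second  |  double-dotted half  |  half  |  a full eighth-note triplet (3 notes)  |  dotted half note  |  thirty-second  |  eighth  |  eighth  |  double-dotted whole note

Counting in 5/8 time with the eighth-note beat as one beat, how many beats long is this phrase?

One eighth-note beat = 4 thirty-second notes.
In thirty-second notes: thirty-second note = 1; double-dotted quarter = 14; thirty-second note = 1; thirty-second = 1; double-dotted half = 28; half = 16; a full eighth-note triplet (3 notes) (three triplet eighths span one quarter) = 8; dotted half note = 24; thirty-second = 1; eighth = 4; eighth = 4; double-dotted whole note = 56.
Sum: 1 + 14 + 1 + 1 + 28 + 16 + 8 + 24 + 1 + 4 + 4 + 56 = 158.
158 ÷ 4 = 39.5 beats.

39.5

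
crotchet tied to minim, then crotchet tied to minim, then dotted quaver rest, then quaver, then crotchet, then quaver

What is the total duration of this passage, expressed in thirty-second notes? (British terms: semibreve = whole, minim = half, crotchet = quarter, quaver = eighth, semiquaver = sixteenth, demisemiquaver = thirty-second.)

70

Each duration in thirty-second notes: crotchet tied to minim (crotchet + minim) = 24; crotchet tied to minim (crotchet + minim) = 24; dotted quaver rest = 6; quaver = 4; crotchet = 8; quaver = 4.
Total: 24 + 24 + 6 + 4 + 8 + 4 = 70 thirty-second notes.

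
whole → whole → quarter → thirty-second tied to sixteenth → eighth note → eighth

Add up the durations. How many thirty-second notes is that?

Express everything in thirty-second notes: whole = 32; whole = 32; quarter = 8; thirty-second tied to sixteenth (thirty-second + sixteenth) = 3; eighth note = 4; eighth = 4.
Altogether 32 + 32 + 8 + 3 + 4 + 4 = 83 thirty-second notes.

83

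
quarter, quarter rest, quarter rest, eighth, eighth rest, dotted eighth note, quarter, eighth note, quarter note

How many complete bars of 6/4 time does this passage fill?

1

One bar of 6/4 = 24 sixteenth notes.
Convert each value to sixteenth notes: quarter = 4; quarter rest = 4; quarter rest = 4; eighth = 2; eighth rest = 2; dotted eighth note = 3; quarter = 4; eighth note = 2; quarter note = 4.
Altogether 4 + 4 + 4 + 2 + 2 + 3 + 4 + 2 + 4 = 29.
29 ÷ 24 = 1 complete bar with 5 left over.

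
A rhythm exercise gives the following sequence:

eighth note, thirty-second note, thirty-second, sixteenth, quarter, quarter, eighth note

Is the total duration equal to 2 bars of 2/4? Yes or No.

One bar of 2/4 = 16 thirty-second notes, so 2 bars = 32.
Each duration in thirty-second notes: eighth note = 4; thirty-second note = 1; thirty-second = 1; sixteenth = 2; quarter = 8; quarter = 8; eighth note = 4.
Altogether 4 + 1 + 1 + 2 + 8 + 8 + 4 = 28.
28 falls short of 32, so the answer is No.

No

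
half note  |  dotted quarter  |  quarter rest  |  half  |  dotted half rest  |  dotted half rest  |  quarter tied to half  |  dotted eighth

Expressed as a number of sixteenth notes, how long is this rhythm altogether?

Convert each value to sixteenth notes: half note = 8; dotted quarter = 6; quarter rest = 4; half = 8; dotted half rest = 12; dotted half rest = 12; quarter tied to half (quarter + half) = 12; dotted eighth = 3.
Total: 8 + 6 + 4 + 8 + 12 + 12 + 12 + 3 = 65 sixteenth notes.

65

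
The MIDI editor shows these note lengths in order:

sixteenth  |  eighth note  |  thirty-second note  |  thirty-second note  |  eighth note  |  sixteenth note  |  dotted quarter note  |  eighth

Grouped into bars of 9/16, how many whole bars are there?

One bar of 9/16 = 18 thirty-second notes.
Express everything in thirty-second notes: sixteenth = 2; eighth note = 4; thirty-second note = 1; thirty-second note = 1; eighth note = 4; sixteenth note = 2; dotted quarter note = 12; eighth = 4.
Adding: 2 + 4 + 1 + 1 + 4 + 2 + 12 + 4 = 30.
30 ÷ 18 = 1 complete bar with 12 left over.

1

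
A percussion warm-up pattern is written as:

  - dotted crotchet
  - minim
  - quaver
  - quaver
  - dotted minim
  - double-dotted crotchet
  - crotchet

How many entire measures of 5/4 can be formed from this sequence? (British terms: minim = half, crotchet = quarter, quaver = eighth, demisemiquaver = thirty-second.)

2

One bar of 5/4 = 20 sixteenth notes.
Each duration in sixteenth notes: dotted crotchet = 6; minim = 8; quaver = 2; quaver = 2; dotted minim = 12; double-dotted crotchet = 7; crotchet = 4.
Adding: 6 + 8 + 2 + 2 + 12 + 7 + 4 = 41.
41 ÷ 20 = 2 complete bars with 1 left over.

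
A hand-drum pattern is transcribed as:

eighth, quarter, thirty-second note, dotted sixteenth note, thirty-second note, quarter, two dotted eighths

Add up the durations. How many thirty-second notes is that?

37

Working in thirty-second notes: eighth = 4; quarter = 8; thirty-second note = 1; dotted sixteenth note = 3; thirty-second note = 1; quarter = 8; dotted eighth = 6; dotted eighth = 6.
Altogether 4 + 8 + 1 + 3 + 1 + 8 + 6 + 6 = 37 thirty-second notes.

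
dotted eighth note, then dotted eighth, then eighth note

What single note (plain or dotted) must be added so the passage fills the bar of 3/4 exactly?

The bar of 3/4 = 12 sixteenth notes.
Express everything in sixteenth notes: dotted eighth note = 3; dotted eighth = 3; eighth note = 2.
Adding: 3 + 3 + 2 = 8.
Remaining: 12 − 8 = 4 sixteenth notes, which is a quarter note.

quarter note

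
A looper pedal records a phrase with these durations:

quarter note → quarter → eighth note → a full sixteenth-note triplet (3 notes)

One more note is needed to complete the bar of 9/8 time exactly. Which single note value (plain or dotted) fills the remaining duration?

dotted quarter note

The bar of 9/8 = 9 eighth notes.
Express everything in eighth notes: quarter note = 2; quarter = 2; eighth note = 1; a full sixteenth-note triplet (3 notes) (three triplet sixteenths span one eighth) = 1.
Total: 2 + 2 + 1 + 1 = 6.
Remaining: 9 − 6 = 3 eighth notes, which is a dotted quarter note.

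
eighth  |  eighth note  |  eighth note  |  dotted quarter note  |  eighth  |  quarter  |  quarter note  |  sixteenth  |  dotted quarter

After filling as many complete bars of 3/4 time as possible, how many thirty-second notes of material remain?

10

One bar of 3/4 = 12 sixteenth notes.
Working in sixteenth notes: eighth = 2; eighth note = 2; eighth note = 2; dotted quarter note = 6; eighth = 2; quarter = 4; quarter note = 4; sixteenth = 1; dotted quarter = 6.
Adding: 2 + 2 + 2 + 6 + 2 + 4 + 4 + 1 + 6 = 29.
29 ÷ 12 = 2 complete bars with 5 sixteenth notes remaining = 10 thirty-second notes.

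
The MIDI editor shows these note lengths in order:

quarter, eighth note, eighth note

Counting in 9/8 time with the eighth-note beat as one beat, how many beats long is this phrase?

One eighth-note beat = 2 sixteenth notes.
Each duration in sixteenth notes: quarter = 4; eighth note = 2; eighth note = 2.
Sum: 4 + 2 + 2 = 8.
8 ÷ 2 = 4 beats.

4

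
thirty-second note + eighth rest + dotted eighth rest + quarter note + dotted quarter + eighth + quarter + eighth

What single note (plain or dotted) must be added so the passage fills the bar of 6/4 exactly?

The bar of 6/4 = 48 thirty-second notes.
Each duration in thirty-second notes: thirty-second note = 1; eighth rest = 4; dotted eighth rest = 6; quarter note = 8; dotted quarter = 12; eighth = 4; quarter = 8; eighth = 4.
Total: 1 + 4 + 6 + 8 + 12 + 4 + 8 + 4 = 47.
Remaining: 48 − 47 = 1 thirty-second note, which is a thirty-second note.

thirty-second note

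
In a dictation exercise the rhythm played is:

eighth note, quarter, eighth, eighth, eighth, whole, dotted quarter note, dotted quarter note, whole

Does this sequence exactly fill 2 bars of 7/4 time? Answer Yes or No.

Yes

One bar of 7/4 = 14 eighth notes, so 2 bars = 28.
Each duration in eighth notes: eighth note = 1; quarter = 2; eighth = 1; eighth = 1; eighth = 1; whole = 8; dotted quarter note = 3; dotted quarter note = 3; whole = 8.
Adding: 1 + 2 + 1 + 1 + 1 + 8 + 3 + 3 + 8 = 28.
28 equals 28, so the answer is Yes.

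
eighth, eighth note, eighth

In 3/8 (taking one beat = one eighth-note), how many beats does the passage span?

3

One eighth-note beat = 2 sixteenth notes.
Convert each value to sixteenth notes: eighth = 2; eighth note = 2; eighth = 2.
Adding: 2 + 2 + 2 = 6.
6 ÷ 2 = 3 beats.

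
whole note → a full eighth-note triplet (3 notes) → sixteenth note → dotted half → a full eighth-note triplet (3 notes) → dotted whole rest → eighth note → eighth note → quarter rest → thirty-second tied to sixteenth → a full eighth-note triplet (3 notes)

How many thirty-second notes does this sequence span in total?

Each duration in thirty-second notes: whole note = 32; a full eighth-note triplet (3 notes) (three triplet eighths span one quarter) = 8; sixteenth note = 2; dotted half = 24; a full eighth-note triplet (3 notes) (three triplet eighths span one quarter) = 8; dotted whole rest = 48; eighth note = 4; eighth note = 4; quarter rest = 8; thirty-second tied to sixteenth (thirty-second + sixteenth) = 3; a full eighth-note triplet (3 notes) (three triplet eighths span one quarter) = 8.
Total: 32 + 8 + 2 + 24 + 8 + 48 + 4 + 4 + 8 + 3 + 8 = 149 thirty-second notes.

149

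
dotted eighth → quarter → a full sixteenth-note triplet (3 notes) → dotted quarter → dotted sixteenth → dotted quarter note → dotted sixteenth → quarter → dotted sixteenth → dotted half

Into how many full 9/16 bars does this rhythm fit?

One bar of 9/16 = 18 thirty-second notes.
Convert each value to thirty-second notes: dotted eighth = 6; quarter = 8; a full sixteenth-note triplet (3 notes) (three triplet sixteenths span one eighth) = 4; dotted quarter = 12; dotted sixteenth = 3; dotted quarter note = 12; dotted sixteenth = 3; quarter = 8; dotted sixteenth = 3; dotted half = 24.
Sum: 6 + 8 + 4 + 12 + 3 + 12 + 3 + 8 + 3 + 24 = 83.
83 ÷ 18 = 4 complete bars with 11 left over.

4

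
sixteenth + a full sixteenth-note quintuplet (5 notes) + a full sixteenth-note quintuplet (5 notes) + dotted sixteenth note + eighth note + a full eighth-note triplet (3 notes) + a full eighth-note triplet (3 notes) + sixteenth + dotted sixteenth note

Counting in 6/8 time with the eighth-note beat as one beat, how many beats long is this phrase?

11.5

One eighth-note beat = 4 thirty-second notes.
Each duration in thirty-second notes: sixteenth = 2; a full sixteenth-note quintuplet (5 notes) (five quintuplet sixteenths span one quarter) = 8; a full sixteenth-note quintuplet (5 notes) (five quintuplet sixteenths span one quarter) = 8; dotted sixteenth note = 3; eighth note = 4; a full eighth-note triplet (3 notes) (three triplet eighths span one quarter) = 8; a full eighth-note triplet (3 notes) (three triplet eighths span one quarter) = 8; sixteenth = 2; dotted sixteenth note = 3.
Total: 2 + 8 + 8 + 3 + 4 + 8 + 8 + 2 + 3 = 46.
46 ÷ 4 = 11.5 beats.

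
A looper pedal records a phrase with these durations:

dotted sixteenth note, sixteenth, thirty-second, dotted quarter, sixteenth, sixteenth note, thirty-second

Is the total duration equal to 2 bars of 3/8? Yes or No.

One bar of 3/8 = 12 thirty-second notes, so 2 bars = 24.
In thirty-second notes: dotted sixteenth note = 3; sixteenth = 2; thirty-second = 1; dotted quarter = 12; sixteenth = 2; sixteenth note = 2; thirty-second = 1.
Total: 3 + 2 + 1 + 12 + 2 + 2 + 1 = 23.
23 falls short of 24, so the answer is No.

No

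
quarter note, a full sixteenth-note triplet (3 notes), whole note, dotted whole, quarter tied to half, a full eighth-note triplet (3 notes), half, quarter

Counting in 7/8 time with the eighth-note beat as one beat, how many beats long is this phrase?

One eighth-note beat = 2 sixteenth notes.
In sixteenth notes: quarter note = 4; a full sixteenth-note triplet (3 notes) (three triplet sixteenths span one eighth) = 2; whole note = 16; dotted whole = 24; quarter tied to half (quarter + half) = 12; a full eighth-note triplet (3 notes) (three triplet eighths span one quarter) = 4; half = 8; quarter = 4.
Sum: 4 + 2 + 16 + 24 + 12 + 4 + 8 + 4 = 74.
74 ÷ 2 = 37 beats.

37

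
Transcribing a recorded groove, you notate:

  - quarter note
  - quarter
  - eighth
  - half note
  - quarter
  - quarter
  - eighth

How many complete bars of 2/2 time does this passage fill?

One bar of 2/2 = 8 eighth notes.
Each duration in eighth notes: quarter note = 2; quarter = 2; eighth = 1; half note = 4; quarter = 2; quarter = 2; eighth = 1.
Total: 2 + 2 + 1 + 4 + 2 + 2 + 1 = 14.
14 ÷ 8 = 1 complete bar with 6 left over.

1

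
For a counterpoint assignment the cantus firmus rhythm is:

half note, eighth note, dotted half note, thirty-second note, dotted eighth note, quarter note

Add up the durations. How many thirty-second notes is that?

59

Express everything in thirty-second notes: half note = 16; eighth note = 4; dotted half note = 24; thirty-second note = 1; dotted eighth note = 6; quarter note = 8.
Total: 16 + 4 + 24 + 1 + 6 + 8 = 59 thirty-second notes.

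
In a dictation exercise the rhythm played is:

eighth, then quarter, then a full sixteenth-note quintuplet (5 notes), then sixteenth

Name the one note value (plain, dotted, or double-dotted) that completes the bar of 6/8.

The bar of 6/8 = 12 sixteenth notes.
In sixteenth notes: eighth = 2; quarter = 4; a full sixteenth-note quintuplet (5 notes) (five quintuplet sixteenths span one quarter) = 4; sixteenth = 1.
Total: 2 + 4 + 4 + 1 = 11.
Remaining: 12 − 11 = 1 sixteenth note, which is a sixteenth note.

sixteenth note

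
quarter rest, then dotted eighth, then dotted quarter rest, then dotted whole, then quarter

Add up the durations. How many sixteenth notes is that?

In sixteenth notes: quarter rest = 4; dotted eighth = 3; dotted quarter rest = 6; dotted whole = 24; quarter = 4.
Total: 4 + 3 + 6 + 24 + 4 = 41 sixteenth notes.

41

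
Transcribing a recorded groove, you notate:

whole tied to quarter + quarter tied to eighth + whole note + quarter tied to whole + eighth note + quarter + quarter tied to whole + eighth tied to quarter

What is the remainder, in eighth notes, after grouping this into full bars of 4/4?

7

One bar of 4/4 = 8 eighth notes.
Express everything in eighth notes: whole tied to quarter (whole + quarter) = 10; quarter tied to eighth (quarter + eighth) = 3; whole note = 8; quarter tied to whole (quarter + whole) = 10; eighth note = 1; quarter = 2; quarter tied to whole (quarter + whole) = 10; eighth tied to quarter (eighth + quarter) = 3.
Adding: 10 + 3 + 8 + 10 + 1 + 2 + 10 + 3 = 47.
47 ÷ 8 = 5 complete bars with 7 eighth notes remaining.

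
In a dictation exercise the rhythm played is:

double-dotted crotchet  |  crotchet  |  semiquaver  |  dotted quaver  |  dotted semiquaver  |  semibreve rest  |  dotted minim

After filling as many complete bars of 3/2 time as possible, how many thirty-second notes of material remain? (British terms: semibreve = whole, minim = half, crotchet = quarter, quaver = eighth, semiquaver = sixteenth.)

One bar of 3/2 = 48 thirty-second notes.
Working in thirty-second notes: double-dotted crotchet = 14; crotchet = 8; semiquaver = 2; dotted quaver = 6; dotted semiquaver = 3; semibreve rest = 32; dotted minim = 24.
Total: 14 + 8 + 2 + 6 + 3 + 32 + 24 = 89.
89 ÷ 48 = 1 complete bar with 41 thirty-second notes remaining.

41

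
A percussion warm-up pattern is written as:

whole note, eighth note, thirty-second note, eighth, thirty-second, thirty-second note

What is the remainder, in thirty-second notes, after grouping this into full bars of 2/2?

One bar of 2/2 = 32 thirty-second notes.
Each duration in thirty-second notes: whole note = 32; eighth note = 4; thirty-second note = 1; eighth = 4; thirty-second = 1; thirty-second note = 1.
Total: 32 + 4 + 1 + 4 + 1 + 1 = 43.
43 ÷ 32 = 1 complete bar with 11 thirty-second notes remaining.

11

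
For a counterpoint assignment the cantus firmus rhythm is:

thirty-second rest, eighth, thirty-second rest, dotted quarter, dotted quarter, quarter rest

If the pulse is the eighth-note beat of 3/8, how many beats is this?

One eighth-note beat = 4 thirty-second notes.
Convert each value to thirty-second notes: thirty-second rest = 1; eighth = 4; thirty-second rest = 1; dotted quarter = 12; dotted quarter = 12; quarter rest = 8.
Sum: 1 + 4 + 1 + 12 + 12 + 8 = 38.
38 ÷ 4 = 9.5 beats.

9.5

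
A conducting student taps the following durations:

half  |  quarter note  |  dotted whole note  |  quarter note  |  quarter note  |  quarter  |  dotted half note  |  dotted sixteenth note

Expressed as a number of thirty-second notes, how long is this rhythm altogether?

123

Working in thirty-second notes: half = 16; quarter note = 8; dotted whole note = 48; quarter note = 8; quarter note = 8; quarter = 8; dotted half note = 24; dotted sixteenth note = 3.
Sum: 16 + 8 + 48 + 8 + 8 + 8 + 24 + 3 = 123 thirty-second notes.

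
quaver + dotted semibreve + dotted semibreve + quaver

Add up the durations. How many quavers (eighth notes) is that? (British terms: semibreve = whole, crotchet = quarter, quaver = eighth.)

In eighth notes: quaver = 1; dotted semibreve = 12; dotted semibreve = 12; quaver = 1.
Sum: 1 + 12 + 12 + 1 = 26 eighth notes.

26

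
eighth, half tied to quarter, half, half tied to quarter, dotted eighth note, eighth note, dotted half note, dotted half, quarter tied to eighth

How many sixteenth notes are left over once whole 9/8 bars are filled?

One bar of 9/8 = 18 sixteenth notes.
In sixteenth notes: eighth = 2; half tied to quarter (half + quarter) = 12; half = 8; half tied to quarter (half + quarter) = 12; dotted eighth note = 3; eighth note = 2; dotted half note = 12; dotted half = 12; quarter tied to eighth (quarter + eighth) = 6.
Altogether 2 + 12 + 8 + 12 + 3 + 2 + 12 + 12 + 6 = 69.
69 ÷ 18 = 3 complete bars with 15 sixteenth notes remaining.

15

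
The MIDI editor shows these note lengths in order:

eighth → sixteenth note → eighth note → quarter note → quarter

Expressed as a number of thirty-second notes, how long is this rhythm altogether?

Convert each value to thirty-second notes: eighth = 4; sixteenth note = 2; eighth note = 4; quarter note = 8; quarter = 8.
Sum: 4 + 2 + 4 + 8 + 8 = 26 thirty-second notes.

26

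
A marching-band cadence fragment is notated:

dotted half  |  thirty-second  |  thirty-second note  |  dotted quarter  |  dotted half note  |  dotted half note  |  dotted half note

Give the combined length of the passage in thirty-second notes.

Working in thirty-second notes: dotted half = 24; thirty-second = 1; thirty-second note = 1; dotted quarter = 12; dotted half note = 24; dotted half note = 24; dotted half note = 24.
Altogether 24 + 1 + 1 + 12 + 24 + 24 + 24 = 110 thirty-second notes.

110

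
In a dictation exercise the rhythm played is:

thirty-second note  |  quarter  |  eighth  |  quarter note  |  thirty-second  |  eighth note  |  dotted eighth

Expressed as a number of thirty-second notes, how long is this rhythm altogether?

32

Convert each value to thirty-second notes: thirty-second note = 1; quarter = 8; eighth = 4; quarter note = 8; thirty-second = 1; eighth note = 4; dotted eighth = 6.
Total: 1 + 8 + 4 + 8 + 1 + 4 + 6 = 32 thirty-second notes.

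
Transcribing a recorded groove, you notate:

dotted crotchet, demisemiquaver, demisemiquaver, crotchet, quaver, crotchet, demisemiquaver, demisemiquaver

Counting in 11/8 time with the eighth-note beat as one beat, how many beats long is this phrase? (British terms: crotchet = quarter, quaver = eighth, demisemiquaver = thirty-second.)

9

One eighth-note beat = 4 thirty-second notes.
Each duration in thirty-second notes: dotted crotchet = 12; demisemiquaver = 1; demisemiquaver = 1; crotchet = 8; quaver = 4; crotchet = 8; demisemiquaver = 1; demisemiquaver = 1.
Total: 12 + 1 + 1 + 8 + 4 + 8 + 1 + 1 = 36.
36 ÷ 4 = 9 beats.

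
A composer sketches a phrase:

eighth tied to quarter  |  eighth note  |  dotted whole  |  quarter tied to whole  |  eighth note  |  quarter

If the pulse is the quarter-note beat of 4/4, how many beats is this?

One quarter-note beat = 2 eighth notes.
Express everything in eighth notes: eighth tied to quarter (eighth + quarter) = 3; eighth note = 1; dotted whole = 12; quarter tied to whole (quarter + whole) = 10; eighth note = 1; quarter = 2.
Sum: 3 + 1 + 12 + 10 + 1 + 2 = 29.
29 ÷ 2 = 14.5 beats.

14.5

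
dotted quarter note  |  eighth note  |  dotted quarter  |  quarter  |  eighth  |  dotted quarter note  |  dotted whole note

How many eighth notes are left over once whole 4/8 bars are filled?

1

One bar of 4/8 = 4 eighth notes.
In eighth notes: dotted quarter note = 3; eighth note = 1; dotted quarter = 3; quarter = 2; eighth = 1; dotted quarter note = 3; dotted whole note = 12.
Sum: 3 + 1 + 3 + 2 + 1 + 3 + 12 = 25.
25 ÷ 4 = 6 complete bars with 1 eighth note remaining.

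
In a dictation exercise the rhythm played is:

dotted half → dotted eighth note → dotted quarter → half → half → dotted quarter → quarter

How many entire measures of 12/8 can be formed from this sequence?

1

One bar of 12/8 = 24 sixteenth notes.
In sixteenth notes: dotted half = 12; dotted eighth note = 3; dotted quarter = 6; half = 8; half = 8; dotted quarter = 6; quarter = 4.
Sum: 12 + 3 + 6 + 8 + 8 + 6 + 4 = 47.
47 ÷ 24 = 1 complete bar with 23 left over.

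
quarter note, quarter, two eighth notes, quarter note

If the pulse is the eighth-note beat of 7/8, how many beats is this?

8

One eighth-note beat = 2 sixteenth notes.
In sixteenth notes: quarter note = 4; quarter = 4; eighth note = 2; eighth note = 2; quarter note = 4.
Total: 4 + 4 + 2 + 2 + 4 = 16.
16 ÷ 2 = 8 beats.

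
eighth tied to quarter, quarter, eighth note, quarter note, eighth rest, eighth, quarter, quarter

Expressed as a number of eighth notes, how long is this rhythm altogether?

Working in eighth notes: eighth tied to quarter (eighth + quarter) = 3; quarter = 2; eighth note = 1; quarter note = 2; eighth rest = 1; eighth = 1; quarter = 2; quarter = 2.
Total: 3 + 2 + 1 + 2 + 1 + 1 + 2 + 2 = 14 eighth notes.

14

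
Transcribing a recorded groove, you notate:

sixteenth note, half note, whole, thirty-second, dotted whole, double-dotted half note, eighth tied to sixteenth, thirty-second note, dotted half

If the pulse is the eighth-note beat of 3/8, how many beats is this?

One eighth-note beat = 4 thirty-second notes.
Each duration in thirty-second notes: sixteenth note = 2; half note = 16; whole = 32; thirty-second = 1; dotted whole = 48; double-dotted half note = 28; eighth tied to sixteenth (eighth + sixteenth) = 6; thirty-second note = 1; dotted half = 24.
Sum: 2 + 16 + 32 + 1 + 48 + 28 + 6 + 1 + 24 = 158.
158 ÷ 4 = 39.5 beats.

39.5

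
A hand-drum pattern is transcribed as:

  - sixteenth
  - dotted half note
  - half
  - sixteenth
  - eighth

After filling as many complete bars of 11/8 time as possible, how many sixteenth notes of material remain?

One bar of 11/8 = 22 sixteenth notes.
Convert each value to sixteenth notes: sixteenth = 1; dotted half note = 12; half = 8; sixteenth = 1; eighth = 2.
Sum: 1 + 12 + 8 + 1 + 2 = 24.
24 ÷ 22 = 1 complete bar with 2 sixteenth notes remaining.

2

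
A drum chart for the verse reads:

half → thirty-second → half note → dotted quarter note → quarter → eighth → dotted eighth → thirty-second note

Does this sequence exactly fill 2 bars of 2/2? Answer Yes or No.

One bar of 2/2 = 32 thirty-second notes, so 2 bars = 64.
Convert each value to thirty-second notes: half = 16; thirty-second = 1; half note = 16; dotted quarter note = 12; quarter = 8; eighth = 4; dotted eighth = 6; thirty-second note = 1.
Sum: 16 + 1 + 16 + 12 + 8 + 4 + 6 + 1 = 64.
64 equals 64, so the answer is Yes.

Yes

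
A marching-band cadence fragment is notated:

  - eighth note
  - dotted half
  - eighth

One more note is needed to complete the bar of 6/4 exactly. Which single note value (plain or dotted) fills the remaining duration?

half note

The bar of 6/4 = 12 eighth notes.
Working in eighth notes: eighth note = 1; dotted half = 6; eighth = 1.
Sum: 1 + 6 + 1 = 8.
Remaining: 12 − 8 = 4 eighth notes, which is a half note.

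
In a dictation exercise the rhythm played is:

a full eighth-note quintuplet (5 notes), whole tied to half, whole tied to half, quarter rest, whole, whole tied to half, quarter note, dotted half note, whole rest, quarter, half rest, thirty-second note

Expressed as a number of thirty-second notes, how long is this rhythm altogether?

Working in thirty-second notes: a full eighth-note quintuplet (5 notes) (five quintuplet eighths span one half) = 16; whole tied to half (whole + half) = 48; whole tied to half (whole + half) = 48; quarter rest = 8; whole = 32; whole tied to half (whole + half) = 48; quarter note = 8; dotted half note = 24; whole rest = 32; quarter = 8; half rest = 16; thirty-second note = 1.
Sum: 16 + 48 + 48 + 8 + 32 + 48 + 8 + 24 + 32 + 8 + 16 + 1 = 289 thirty-second notes.

289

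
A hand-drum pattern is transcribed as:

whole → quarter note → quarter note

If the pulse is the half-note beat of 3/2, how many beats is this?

One half-note beat = 2 quarter notes.
Each duration in quarter notes: whole = 4; quarter note = 1; quarter note = 1.
Altogether 4 + 1 + 1 = 6.
6 ÷ 2 = 3 beats.

3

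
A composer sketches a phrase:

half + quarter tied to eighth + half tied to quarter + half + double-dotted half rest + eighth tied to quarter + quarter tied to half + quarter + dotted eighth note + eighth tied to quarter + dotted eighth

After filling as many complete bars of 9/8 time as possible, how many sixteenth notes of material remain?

10

One bar of 9/8 = 18 sixteenth notes.
Express everything in sixteenth notes: half = 8; quarter tied to eighth (quarter + eighth) = 6; half tied to quarter (half + quarter) = 12; half = 8; double-dotted half rest = 14; eighth tied to quarter (eighth + quarter) = 6; quarter tied to half (quarter + half) = 12; quarter = 4; dotted eighth note = 3; eighth tied to quarter (eighth + quarter) = 6; dotted eighth = 3.
Sum: 8 + 6 + 12 + 8 + 14 + 6 + 12 + 4 + 3 + 6 + 3 = 82.
82 ÷ 18 = 4 complete bars with 10 sixteenth notes remaining.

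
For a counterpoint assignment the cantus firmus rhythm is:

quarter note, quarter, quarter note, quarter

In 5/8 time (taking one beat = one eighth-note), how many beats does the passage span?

One eighth-note beat = 2 sixteenth notes.
Convert each value to sixteenth notes: quarter note = 4; quarter = 4; quarter note = 4; quarter = 4.
Altogether 4 + 4 + 4 + 4 = 16.
16 ÷ 2 = 8 beats.

8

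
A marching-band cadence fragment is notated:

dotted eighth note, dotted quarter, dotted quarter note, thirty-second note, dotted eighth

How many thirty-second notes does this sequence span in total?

37

Convert each value to thirty-second notes: dotted eighth note = 6; dotted quarter = 12; dotted quarter note = 12; thirty-second note = 1; dotted eighth = 6.
Altogether 6 + 12 + 12 + 1 + 6 = 37 thirty-second notes.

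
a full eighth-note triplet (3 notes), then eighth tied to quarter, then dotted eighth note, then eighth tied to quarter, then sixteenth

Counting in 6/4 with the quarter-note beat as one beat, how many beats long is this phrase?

5

One quarter-note beat = 4 sixteenth notes.
In sixteenth notes: a full eighth-note triplet (3 notes) (three triplet eighths span one quarter) = 4; eighth tied to quarter (eighth + quarter) = 6; dotted eighth note = 3; eighth tied to quarter (eighth + quarter) = 6; sixteenth = 1.
Total: 4 + 6 + 3 + 6 + 1 = 20.
20 ÷ 4 = 5 beats.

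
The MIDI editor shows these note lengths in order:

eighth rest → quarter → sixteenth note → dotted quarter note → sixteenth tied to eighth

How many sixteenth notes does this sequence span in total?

16

Convert each value to sixteenth notes: eighth rest = 2; quarter = 4; sixteenth note = 1; dotted quarter note = 6; sixteenth tied to eighth (sixteenth + eighth) = 3.
Sum: 2 + 4 + 1 + 6 + 3 = 16 sixteenth notes.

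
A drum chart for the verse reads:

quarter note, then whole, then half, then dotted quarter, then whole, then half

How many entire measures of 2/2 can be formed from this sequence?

One bar of 2/2 = 8 eighth notes.
Convert each value to eighth notes: quarter note = 2; whole = 8; half = 4; dotted quarter = 3; whole = 8; half = 4.
Total: 2 + 8 + 4 + 3 + 8 + 4 = 29.
29 ÷ 8 = 3 complete bars with 5 left over.

3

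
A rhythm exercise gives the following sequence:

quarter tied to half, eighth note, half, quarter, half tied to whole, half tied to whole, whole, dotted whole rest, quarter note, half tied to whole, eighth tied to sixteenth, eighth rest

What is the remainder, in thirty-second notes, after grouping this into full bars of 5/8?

14

One bar of 5/8 = 10 sixteenth notes.
Working in sixteenth notes: quarter tied to half (quarter + half) = 12; eighth note = 2; half = 8; quarter = 4; half tied to whole (half + whole) = 24; half tied to whole (half + whole) = 24; whole = 16; dotted whole rest = 24; quarter note = 4; half tied to whole (half + whole) = 24; eighth tied to sixteenth (eighth + sixteenth) = 3; eighth rest = 2.
Adding: 12 + 2 + 8 + 4 + 24 + 24 + 16 + 24 + 4 + 24 + 3 + 2 = 147.
147 ÷ 10 = 14 complete bars with 7 sixteenth notes remaining = 14 thirty-second notes.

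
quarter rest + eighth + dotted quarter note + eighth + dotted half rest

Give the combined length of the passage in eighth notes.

Working in eighth notes: quarter rest = 2; eighth = 1; dotted quarter note = 3; eighth = 1; dotted half rest = 6.
Adding: 2 + 1 + 3 + 1 + 6 = 13 eighth notes.

13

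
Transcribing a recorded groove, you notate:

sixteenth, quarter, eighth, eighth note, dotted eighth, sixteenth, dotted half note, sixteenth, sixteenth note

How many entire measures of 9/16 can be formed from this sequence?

One bar of 9/16 = 9 sixteenth notes.
Convert each value to sixteenth notes: sixteenth = 1; quarter = 4; eighth = 2; eighth note = 2; dotted eighth = 3; sixteenth = 1; dotted half note = 12; sixteenth = 1; sixteenth note = 1.
Adding: 1 + 4 + 2 + 2 + 3 + 1 + 12 + 1 + 1 = 27.
27 ÷ 9 = 3 complete bars with 0 left over.

3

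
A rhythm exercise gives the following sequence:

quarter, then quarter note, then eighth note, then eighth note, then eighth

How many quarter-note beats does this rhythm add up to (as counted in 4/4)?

3.5

One quarter-note beat = 2 eighth notes.
Working in eighth notes: quarter = 2; quarter note = 2; eighth note = 1; eighth note = 1; eighth = 1.
Total: 2 + 2 + 1 + 1 + 1 = 7.
7 ÷ 2 = 3.5 beats.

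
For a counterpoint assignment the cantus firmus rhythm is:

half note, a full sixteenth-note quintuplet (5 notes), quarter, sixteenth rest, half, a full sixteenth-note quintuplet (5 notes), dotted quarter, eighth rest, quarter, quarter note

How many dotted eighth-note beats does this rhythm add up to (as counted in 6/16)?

One dotted eighth-note beat = 3 sixteenth notes.
In sixteenth notes: half note = 8; a full sixteenth-note quintuplet (5 notes) (five quintuplet sixteenths span one quarter) = 4; quarter = 4; sixteenth rest = 1; half = 8; a full sixteenth-note quintuplet (5 notes) (five quintuplet sixteenths span one quarter) = 4; dotted quarter = 6; eighth rest = 2; quarter = 4; quarter note = 4.
Adding: 8 + 4 + 4 + 1 + 8 + 4 + 6 + 2 + 4 + 4 = 45.
45 ÷ 3 = 15 beats.

15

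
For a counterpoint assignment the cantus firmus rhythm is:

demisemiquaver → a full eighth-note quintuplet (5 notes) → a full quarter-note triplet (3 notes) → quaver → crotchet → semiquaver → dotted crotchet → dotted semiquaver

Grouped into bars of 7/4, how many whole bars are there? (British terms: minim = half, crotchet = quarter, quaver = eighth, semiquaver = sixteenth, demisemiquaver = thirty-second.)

One bar of 7/4 = 56 thirty-second notes.
Convert each value to thirty-second notes: demisemiquaver = 1; a full eighth-note quintuplet (5 notes) (five quintuplet eighths span one half) = 16; a full quarter-note triplet (3 notes) (three triplet quarters span one half) = 16; quaver = 4; crotchet = 8; semiquaver = 2; dotted crotchet = 12; dotted semiquaver = 3.
Sum: 1 + 16 + 16 + 4 + 8 + 2 + 12 + 3 = 62.
62 ÷ 56 = 1 complete bar with 6 left over.

1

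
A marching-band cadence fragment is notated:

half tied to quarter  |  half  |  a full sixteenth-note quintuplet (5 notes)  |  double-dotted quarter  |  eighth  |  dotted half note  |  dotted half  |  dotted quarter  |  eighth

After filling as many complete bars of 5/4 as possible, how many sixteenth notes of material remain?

5

One bar of 5/4 = 20 sixteenth notes.
Express everything in sixteenth notes: half tied to quarter (half + quarter) = 12; half = 8; a full sixteenth-note quintuplet (5 notes) (five quintuplet sixteenths span one quarter) = 4; double-dotted quarter = 7; eighth = 2; dotted half note = 12; dotted half = 12; dotted quarter = 6; eighth = 2.
Total: 12 + 8 + 4 + 7 + 2 + 12 + 12 + 6 + 2 = 65.
65 ÷ 20 = 3 complete bars with 5 sixteenth notes remaining.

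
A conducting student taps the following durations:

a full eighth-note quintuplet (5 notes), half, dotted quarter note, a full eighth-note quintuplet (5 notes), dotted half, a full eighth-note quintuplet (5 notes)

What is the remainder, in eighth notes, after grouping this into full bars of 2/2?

One bar of 2/2 = 8 eighth notes.
Convert each value to eighth notes: a full eighth-note quintuplet (5 notes) (five quintuplet eighths span one half) = 4; half = 4; dotted quarter note = 3; a full eighth-note quintuplet (5 notes) (five quintuplet eighths span one half) = 4; dotted half = 6; a full eighth-note quintuplet (5 notes) (five quintuplet eighths span one half) = 4.
Adding: 4 + 4 + 3 + 4 + 6 + 4 = 25.
25 ÷ 8 = 3 complete bars with 1 eighth note remaining.

1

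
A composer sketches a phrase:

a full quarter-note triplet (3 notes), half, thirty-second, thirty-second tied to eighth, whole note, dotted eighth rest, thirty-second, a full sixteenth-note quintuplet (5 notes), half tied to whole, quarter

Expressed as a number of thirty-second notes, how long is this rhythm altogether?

In thirty-second notes: a full quarter-note triplet (3 notes) (three triplet quarters span one half) = 16; half = 16; thirty-second = 1; thirty-second tied to eighth (thirty-second + eighth) = 5; whole note = 32; dotted eighth rest = 6; thirty-second = 1; a full sixteenth-note quintuplet (5 notes) (five quintuplet sixteenths span one quarter) = 8; half tied to whole (half + whole) = 48; quarter = 8.
Adding: 16 + 16 + 1 + 5 + 32 + 6 + 1 + 8 + 48 + 8 = 141 thirty-second notes.

141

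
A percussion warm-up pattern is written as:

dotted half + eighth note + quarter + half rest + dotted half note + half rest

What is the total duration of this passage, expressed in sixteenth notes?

46

In sixteenth notes: dotted half = 12; eighth note = 2; quarter = 4; half rest = 8; dotted half note = 12; half rest = 8.
Total: 12 + 2 + 4 + 8 + 12 + 8 = 46 sixteenth notes.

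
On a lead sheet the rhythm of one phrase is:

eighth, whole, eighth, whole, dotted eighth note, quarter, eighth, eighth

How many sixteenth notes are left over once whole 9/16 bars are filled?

One bar of 9/16 = 9 sixteenth notes.
Convert each value to sixteenth notes: eighth = 2; whole = 16; eighth = 2; whole = 16; dotted eighth note = 3; quarter = 4; eighth = 2; eighth = 2.
Altogether 2 + 16 + 2 + 16 + 3 + 4 + 2 + 2 = 47.
47 ÷ 9 = 5 complete bars with 2 sixteenth notes remaining.

2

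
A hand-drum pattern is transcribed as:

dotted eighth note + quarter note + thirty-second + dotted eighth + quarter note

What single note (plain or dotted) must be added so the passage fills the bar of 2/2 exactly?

dotted sixteenth note

The bar of 2/2 = 32 thirty-second notes.
Convert each value to thirty-second notes: dotted eighth note = 6; quarter note = 8; thirty-second = 1; dotted eighth = 6; quarter note = 8.
Sum: 6 + 8 + 1 + 6 + 8 = 29.
Remaining: 32 − 29 = 3 thirty-second notes, which is a dotted sixteenth note.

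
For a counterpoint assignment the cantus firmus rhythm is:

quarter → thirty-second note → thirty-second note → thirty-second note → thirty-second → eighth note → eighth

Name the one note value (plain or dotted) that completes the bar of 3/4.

The bar of 3/4 = 24 thirty-second notes.
Working in thirty-second notes: quarter = 8; thirty-second note = 1; thirty-second note = 1; thirty-second note = 1; thirty-second = 1; eighth note = 4; eighth = 4.
Adding: 8 + 1 + 1 + 1 + 1 + 4 + 4 = 20.
Remaining: 24 − 20 = 4 thirty-second notes, which is a eighth note.

eighth note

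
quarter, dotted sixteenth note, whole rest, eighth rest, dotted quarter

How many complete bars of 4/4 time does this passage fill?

1

One bar of 4/4 = 32 thirty-second notes.
Express everything in thirty-second notes: quarter = 8; dotted sixteenth note = 3; whole rest = 32; eighth rest = 4; dotted quarter = 12.
Sum: 8 + 3 + 32 + 4 + 12 = 59.
59 ÷ 32 = 1 complete bar with 27 left over.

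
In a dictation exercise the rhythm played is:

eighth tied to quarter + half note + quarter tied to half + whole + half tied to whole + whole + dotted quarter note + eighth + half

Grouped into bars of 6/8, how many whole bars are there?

8

One bar of 6/8 = 6 eighth notes.
Convert each value to eighth notes: eighth tied to quarter (eighth + quarter) = 3; half note = 4; quarter tied to half (quarter + half) = 6; whole = 8; half tied to whole (half + whole) = 12; whole = 8; dotted quarter note = 3; eighth = 1; half = 4.
Altogether 3 + 4 + 6 + 8 + 12 + 8 + 3 + 1 + 4 = 49.
49 ÷ 6 = 8 complete bars with 1 left over.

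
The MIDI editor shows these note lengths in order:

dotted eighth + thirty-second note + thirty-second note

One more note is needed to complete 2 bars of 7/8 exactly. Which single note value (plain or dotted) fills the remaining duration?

2 bars of 7/8 = 56 thirty-second notes.
In thirty-second notes: dotted eighth = 6; thirty-second note = 1; thirty-second note = 1.
Altogether 6 + 1 + 1 = 8.
Remaining: 56 − 8 = 48 thirty-second notes, which is a dotted whole note.

dotted whole note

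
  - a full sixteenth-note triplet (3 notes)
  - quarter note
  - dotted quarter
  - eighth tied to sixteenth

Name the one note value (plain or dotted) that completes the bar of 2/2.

sixteenth note

The bar of 2/2 = 16 sixteenth notes.
Express everything in sixteenth notes: a full sixteenth-note triplet (3 notes) (three triplet sixteenths span one eighth) = 2; quarter note = 4; dotted quarter = 6; eighth tied to sixteenth (eighth + sixteenth) = 3.
Adding: 2 + 4 + 6 + 3 = 15.
Remaining: 16 − 15 = 1 sixteenth note, which is a sixteenth note.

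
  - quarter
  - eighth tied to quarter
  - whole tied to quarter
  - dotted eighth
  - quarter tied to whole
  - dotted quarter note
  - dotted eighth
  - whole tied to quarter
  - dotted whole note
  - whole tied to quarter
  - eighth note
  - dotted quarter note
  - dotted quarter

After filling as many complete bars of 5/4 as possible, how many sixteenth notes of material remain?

0

One bar of 5/4 = 20 sixteenth notes.
Working in sixteenth notes: quarter = 4; eighth tied to quarter (eighth + quarter) = 6; whole tied to quarter (whole + quarter) = 20; dotted eighth = 3; quarter tied to whole (quarter + whole) = 20; dotted quarter note = 6; dotted eighth = 3; whole tied to quarter (whole + quarter) = 20; dotted whole note = 24; whole tied to quarter (whole + quarter) = 20; eighth note = 2; dotted quarter note = 6; dotted quarter = 6.
Adding: 4 + 6 + 20 + 3 + 20 + 6 + 3 + 20 + 24 + 20 + 2 + 6 + 6 = 140.
140 ÷ 20 = 7 complete bars with 0 sixteenth notes remaining.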